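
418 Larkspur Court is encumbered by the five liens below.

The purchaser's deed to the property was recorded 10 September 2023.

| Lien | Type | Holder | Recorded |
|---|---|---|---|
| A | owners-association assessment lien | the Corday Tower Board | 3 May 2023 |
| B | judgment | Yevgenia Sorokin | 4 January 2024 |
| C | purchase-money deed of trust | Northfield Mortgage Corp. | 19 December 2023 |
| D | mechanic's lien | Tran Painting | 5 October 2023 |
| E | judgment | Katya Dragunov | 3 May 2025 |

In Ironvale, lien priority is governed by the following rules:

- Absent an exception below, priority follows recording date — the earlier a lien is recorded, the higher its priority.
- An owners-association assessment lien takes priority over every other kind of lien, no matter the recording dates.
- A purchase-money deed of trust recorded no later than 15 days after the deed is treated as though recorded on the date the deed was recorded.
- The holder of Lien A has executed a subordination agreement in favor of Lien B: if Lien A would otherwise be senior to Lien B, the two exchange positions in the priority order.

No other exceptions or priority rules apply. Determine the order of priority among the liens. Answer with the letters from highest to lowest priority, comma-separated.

Effective dates: C was recorded 100 days after the deed, outside the 15-day window, so it keeps its recording date.
A is an owners-association assessment lien, so it outranks all other liens regardless of date.
Among the remaining liens, by effective date: D (5 October 2023), C (19 December 2023), B (4 January 2024), E (3 May 2025).
The subordination applies — A was senior to B — so A and B swap.

B, D, C, A, E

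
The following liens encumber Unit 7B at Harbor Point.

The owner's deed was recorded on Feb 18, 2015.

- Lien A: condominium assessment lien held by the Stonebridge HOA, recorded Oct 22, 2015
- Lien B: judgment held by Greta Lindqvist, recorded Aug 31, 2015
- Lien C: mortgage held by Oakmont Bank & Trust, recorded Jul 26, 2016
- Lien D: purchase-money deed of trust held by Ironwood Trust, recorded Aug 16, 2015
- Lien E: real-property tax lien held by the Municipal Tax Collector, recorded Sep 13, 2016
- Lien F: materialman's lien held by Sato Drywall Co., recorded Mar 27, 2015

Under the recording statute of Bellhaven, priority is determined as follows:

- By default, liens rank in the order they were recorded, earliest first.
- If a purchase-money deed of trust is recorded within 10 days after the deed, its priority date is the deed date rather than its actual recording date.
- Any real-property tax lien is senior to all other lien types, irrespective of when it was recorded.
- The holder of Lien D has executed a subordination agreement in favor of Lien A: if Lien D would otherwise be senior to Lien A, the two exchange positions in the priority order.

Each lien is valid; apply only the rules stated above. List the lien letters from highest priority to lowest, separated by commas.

Adjusting effective dates: D was recorded 179 days after the deed — beyond 10 days — so no relation-back applies.
E is a real-property tax lien and takes priority over every other lien.
Ordering the rest by effective date: F (Mar 27, 2015), D (Aug 16, 2015), B (Aug 31, 2015), A (Oct 22, 2015), C (Jul 26, 2016).
D is senior to A before the subordination, so the two trade places.

E, F, A, B, D, C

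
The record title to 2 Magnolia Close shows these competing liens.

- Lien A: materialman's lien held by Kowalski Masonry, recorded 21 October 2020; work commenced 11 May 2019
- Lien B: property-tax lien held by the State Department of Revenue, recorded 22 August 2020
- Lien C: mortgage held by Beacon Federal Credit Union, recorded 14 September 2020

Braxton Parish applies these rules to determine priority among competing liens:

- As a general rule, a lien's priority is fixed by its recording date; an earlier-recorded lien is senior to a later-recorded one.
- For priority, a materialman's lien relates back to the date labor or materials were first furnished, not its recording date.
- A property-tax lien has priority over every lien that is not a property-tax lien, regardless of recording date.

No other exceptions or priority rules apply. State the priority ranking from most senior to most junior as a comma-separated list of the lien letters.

B, A, C

Adjusting effective dates: A relates back to 11 May 2019 (work commenced).
B, as a property-tax lien, has superpriority and ranks first.
Ordering the rest by effective date: A (11 May 2019), C (14 September 2020).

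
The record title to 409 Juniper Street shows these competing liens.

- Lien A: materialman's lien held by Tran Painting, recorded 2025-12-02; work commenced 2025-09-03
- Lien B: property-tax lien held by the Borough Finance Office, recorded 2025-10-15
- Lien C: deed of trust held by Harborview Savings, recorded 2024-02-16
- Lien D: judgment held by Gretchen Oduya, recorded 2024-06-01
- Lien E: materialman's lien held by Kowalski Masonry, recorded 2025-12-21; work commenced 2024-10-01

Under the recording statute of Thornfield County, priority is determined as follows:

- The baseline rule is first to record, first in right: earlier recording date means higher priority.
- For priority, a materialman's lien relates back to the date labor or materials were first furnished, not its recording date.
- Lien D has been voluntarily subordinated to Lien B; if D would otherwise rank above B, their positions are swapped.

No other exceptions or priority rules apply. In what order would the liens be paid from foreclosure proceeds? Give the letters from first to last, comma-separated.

First, effective dates: A's effective date is 2025-09-03, when work began; E relates back to 2024-10-01 (work commenced).
By effective date: C (2024-02-16), D (2024-06-01), E (2024-10-01), A (2025-09-03), B (2025-10-15).
The subordination applies — D was senior to B — so D and B swap.

C, B, E, A, D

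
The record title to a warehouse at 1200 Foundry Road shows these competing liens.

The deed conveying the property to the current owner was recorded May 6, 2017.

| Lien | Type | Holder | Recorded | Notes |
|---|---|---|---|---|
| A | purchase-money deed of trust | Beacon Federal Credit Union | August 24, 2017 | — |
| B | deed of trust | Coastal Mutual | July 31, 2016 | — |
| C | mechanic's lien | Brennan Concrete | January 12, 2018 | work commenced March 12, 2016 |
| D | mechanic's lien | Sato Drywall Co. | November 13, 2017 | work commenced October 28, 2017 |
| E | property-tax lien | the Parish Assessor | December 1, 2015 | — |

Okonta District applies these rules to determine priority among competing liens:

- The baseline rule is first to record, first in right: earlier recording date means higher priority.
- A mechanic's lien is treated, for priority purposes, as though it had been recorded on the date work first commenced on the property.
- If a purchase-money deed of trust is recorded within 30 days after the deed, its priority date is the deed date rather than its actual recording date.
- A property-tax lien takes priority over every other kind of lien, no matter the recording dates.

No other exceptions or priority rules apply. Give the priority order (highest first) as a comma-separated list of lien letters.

Adjusting effective dates: A was recorded 110 days after the deed — beyond 30 days — so no relation-back applies; C's effective date is March 12, 2016, when work began; D relates back to October 28, 2017 (work commenced).
E is a property-tax lien, so it outranks all other liens regardless of date.
Remaining liens by effective date: C (March 12, 2016), B (July 31, 2016), A (August 24, 2017), D (October 28, 2017).

E, C, B, A, D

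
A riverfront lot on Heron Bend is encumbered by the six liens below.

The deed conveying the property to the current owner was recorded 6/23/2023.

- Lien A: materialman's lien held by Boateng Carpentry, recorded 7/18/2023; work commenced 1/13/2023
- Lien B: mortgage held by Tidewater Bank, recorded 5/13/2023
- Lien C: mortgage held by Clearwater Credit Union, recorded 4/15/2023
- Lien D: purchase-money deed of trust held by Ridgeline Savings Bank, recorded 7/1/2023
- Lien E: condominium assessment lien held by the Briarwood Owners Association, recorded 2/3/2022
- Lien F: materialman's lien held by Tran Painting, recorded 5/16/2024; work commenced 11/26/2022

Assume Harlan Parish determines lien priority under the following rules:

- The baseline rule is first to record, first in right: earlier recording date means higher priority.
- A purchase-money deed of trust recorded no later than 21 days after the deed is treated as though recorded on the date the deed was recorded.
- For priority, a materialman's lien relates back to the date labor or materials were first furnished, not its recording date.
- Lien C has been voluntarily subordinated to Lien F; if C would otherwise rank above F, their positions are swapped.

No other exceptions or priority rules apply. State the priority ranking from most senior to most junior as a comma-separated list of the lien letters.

E, F, A, C, B, D

Effective dates after the stated exceptions: A relates back to 1/13/2023 (work commenced); D was recorded within the 21-day window, so its effective date is the deed date 6/23/2023; F relates back to 11/26/2022 (work commenced).
Ordering by effective date: E (2/3/2022), F (11/26/2022), A (1/13/2023), C (4/15/2023), B (5/13/2023), D (6/23/2023).
Since C is not senior to F, the subordination leaves the order unchanged.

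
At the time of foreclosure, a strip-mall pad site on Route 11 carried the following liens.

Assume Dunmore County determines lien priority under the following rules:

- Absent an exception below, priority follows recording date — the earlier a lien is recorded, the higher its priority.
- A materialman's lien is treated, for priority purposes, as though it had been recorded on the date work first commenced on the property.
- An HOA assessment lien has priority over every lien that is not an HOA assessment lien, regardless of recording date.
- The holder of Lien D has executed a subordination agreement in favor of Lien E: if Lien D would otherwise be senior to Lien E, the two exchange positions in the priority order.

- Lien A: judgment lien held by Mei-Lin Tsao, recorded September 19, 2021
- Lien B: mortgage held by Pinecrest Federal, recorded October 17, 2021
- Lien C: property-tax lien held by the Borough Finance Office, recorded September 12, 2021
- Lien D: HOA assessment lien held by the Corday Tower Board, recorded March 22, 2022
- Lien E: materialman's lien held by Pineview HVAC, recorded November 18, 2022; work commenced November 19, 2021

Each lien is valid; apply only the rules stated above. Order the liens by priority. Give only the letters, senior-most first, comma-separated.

E, C, A, B, D

Effective dates: E's effective date is November 19, 2021, when work began.
D is an HOA assessment lien, so it outranks all other liens regardless of date.
Remaining liens by effective date: C (September 12, 2021), A (September 19, 2021), B (October 17, 2021), E (November 19, 2021).
The subordination applies — D was senior to E — so D and E swap.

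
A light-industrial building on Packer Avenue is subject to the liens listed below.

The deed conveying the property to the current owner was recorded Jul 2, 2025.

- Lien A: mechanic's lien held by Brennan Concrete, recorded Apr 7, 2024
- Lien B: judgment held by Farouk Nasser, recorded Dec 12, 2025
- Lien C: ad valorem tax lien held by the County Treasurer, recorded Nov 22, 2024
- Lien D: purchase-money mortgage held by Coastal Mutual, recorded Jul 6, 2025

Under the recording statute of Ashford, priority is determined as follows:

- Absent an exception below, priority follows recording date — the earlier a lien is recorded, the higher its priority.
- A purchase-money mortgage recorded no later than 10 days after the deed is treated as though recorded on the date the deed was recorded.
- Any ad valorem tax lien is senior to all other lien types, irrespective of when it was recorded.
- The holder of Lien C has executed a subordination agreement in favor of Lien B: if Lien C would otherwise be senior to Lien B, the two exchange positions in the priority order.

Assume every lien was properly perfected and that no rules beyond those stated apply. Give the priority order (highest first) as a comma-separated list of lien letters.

First, effective dates: D's effective date is the deed date, Jul 2, 2025.
As an ad valorem tax lien, C is senior to every other lien.
Remaining liens by effective date: A (Apr 7, 2024), D (Jul 2, 2025), B (Dec 12, 2025).
C is senior to B before the subordination, so the two trade places.

B, A, D, C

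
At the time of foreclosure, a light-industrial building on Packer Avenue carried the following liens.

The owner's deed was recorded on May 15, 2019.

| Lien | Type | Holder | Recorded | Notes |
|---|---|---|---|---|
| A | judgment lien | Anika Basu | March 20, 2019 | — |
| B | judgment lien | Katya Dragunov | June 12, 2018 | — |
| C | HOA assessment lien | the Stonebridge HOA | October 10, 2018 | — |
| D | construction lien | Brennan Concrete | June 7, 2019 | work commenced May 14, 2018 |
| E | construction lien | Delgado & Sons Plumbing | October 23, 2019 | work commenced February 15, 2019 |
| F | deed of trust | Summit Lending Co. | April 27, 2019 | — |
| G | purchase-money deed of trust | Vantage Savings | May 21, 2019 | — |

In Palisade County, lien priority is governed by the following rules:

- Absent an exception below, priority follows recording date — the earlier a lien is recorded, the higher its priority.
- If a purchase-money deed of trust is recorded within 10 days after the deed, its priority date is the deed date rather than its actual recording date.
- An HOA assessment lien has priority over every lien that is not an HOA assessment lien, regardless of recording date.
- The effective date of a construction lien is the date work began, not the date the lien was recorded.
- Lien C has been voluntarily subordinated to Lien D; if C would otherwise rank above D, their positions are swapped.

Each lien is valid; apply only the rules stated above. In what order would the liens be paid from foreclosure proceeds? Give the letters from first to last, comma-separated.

D, C, B, E, A, F, G

Effective dates: D relates back to May 14, 2018 (work commenced); E relates back to February 15, 2019 (work commenced); G relates back to the deed date May 15, 2019.
C is an HOA assessment lien and takes priority over every other lien.
The other liens, earliest effective date first: D (May 14, 2018), B (June 12, 2018), E (February 15, 2019), A (March 20, 2019), F (April 27, 2019), G (May 15, 2019).
C is senior to D before the subordination, so the two trade places.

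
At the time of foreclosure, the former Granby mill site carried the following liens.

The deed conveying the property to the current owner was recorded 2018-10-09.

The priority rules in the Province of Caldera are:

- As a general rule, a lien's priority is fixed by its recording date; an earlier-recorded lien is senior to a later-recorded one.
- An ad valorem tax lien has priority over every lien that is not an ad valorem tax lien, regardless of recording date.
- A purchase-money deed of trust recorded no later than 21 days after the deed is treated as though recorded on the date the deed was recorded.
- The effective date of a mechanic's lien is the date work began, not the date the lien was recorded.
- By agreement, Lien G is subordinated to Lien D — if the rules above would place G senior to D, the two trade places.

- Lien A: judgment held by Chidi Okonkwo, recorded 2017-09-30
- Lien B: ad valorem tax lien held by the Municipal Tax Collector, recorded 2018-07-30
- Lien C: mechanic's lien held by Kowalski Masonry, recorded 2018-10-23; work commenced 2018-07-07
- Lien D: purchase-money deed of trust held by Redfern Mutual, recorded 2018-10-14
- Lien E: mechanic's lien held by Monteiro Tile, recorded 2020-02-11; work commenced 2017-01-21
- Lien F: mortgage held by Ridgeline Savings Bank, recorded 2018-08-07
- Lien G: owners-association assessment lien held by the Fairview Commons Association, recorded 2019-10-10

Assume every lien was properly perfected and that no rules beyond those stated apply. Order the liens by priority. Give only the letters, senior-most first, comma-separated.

B, E, A, C, F, D, G

Effective dates after the stated exceptions: C relates back to 2018-07-07 (work commenced); D relates back to the deed date 2018-10-09; E is treated as recorded 2017-01-21, the work-commencement date.
As an ad valorem tax lien, B is senior to every other lien.
The other liens, earliest effective date first: E (2017-01-21), A (2017-09-30), C (2018-07-07), F (2018-08-07), D (2018-10-09), G (2019-10-10).
Since G is not senior to D, the subordination leaves the order unchanged.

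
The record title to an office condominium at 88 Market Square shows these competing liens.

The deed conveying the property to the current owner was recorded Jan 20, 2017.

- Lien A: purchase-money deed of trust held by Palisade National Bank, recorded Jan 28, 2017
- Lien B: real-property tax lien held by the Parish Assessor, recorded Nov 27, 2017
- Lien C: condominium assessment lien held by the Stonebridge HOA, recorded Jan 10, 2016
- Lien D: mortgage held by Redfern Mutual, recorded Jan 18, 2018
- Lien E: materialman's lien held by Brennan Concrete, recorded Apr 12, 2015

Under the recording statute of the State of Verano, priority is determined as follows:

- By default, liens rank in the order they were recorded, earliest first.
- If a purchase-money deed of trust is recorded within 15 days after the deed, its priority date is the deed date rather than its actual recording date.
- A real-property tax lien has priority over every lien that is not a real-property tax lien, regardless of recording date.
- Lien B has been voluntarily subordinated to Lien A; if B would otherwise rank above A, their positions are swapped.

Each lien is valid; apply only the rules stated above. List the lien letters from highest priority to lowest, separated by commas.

A, E, C, B, D

Adjusting effective dates: A's effective date is the deed date, Jan 20, 2017.
B is a real-property tax lien, so it outranks all other liens regardless of date.
Remaining liens by effective date: E (Apr 12, 2015), C (Jan 10, 2016), A (Jan 20, 2017), D (Jan 18, 2018).
B would otherwise be senior to A, so under the subordination agreement B and A exchange positions.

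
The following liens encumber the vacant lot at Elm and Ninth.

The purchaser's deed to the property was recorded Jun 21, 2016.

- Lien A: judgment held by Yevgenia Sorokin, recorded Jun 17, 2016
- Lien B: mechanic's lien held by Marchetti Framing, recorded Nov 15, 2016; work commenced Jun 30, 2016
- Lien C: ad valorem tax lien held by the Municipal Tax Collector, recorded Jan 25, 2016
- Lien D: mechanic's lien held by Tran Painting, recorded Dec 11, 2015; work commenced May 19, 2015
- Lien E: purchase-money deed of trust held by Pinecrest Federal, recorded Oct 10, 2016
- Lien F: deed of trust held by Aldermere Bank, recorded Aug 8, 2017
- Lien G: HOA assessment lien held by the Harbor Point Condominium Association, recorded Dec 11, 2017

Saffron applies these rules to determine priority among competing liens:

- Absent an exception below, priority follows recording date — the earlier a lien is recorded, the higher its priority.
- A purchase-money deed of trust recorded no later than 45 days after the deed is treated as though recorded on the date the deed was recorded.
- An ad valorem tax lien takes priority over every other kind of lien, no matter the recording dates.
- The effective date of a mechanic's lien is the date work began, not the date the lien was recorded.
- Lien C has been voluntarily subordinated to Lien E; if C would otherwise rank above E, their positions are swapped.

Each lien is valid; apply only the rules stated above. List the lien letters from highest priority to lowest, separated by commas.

First, effective dates: B's effective date is Jun 30, 2016, when work began; D relates back to May 19, 2015 (work commenced); E missed the 45-day window (111 days after the deed), so its recording date stands.
C, as an ad valorem tax lien, has superpriority and ranks first.
Remaining liens by effective date: D (May 19, 2015), A (Jun 17, 2016), B (Jun 30, 2016), E (Oct 10, 2016), F (Aug 8, 2017), G (Dec 11, 2017).
Because C would otherwise rank above E, the subordination swaps them.

E, D, A, B, C, F, G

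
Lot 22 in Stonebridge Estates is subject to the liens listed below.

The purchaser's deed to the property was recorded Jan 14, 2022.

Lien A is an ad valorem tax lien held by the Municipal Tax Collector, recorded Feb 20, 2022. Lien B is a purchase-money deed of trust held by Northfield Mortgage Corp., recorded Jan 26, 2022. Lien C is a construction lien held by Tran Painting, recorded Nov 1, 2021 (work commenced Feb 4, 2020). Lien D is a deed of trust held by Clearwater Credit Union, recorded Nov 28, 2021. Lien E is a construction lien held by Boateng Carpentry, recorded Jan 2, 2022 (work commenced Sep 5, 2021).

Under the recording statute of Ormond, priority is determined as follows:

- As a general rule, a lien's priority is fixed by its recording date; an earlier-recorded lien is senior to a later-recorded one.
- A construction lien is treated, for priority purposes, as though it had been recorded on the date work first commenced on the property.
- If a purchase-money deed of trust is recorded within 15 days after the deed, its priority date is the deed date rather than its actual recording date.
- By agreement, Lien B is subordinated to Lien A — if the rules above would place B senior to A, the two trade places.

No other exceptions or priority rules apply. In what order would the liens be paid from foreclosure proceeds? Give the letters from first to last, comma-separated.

C, E, D, A, B

Effective dates: B was recorded within the 15-day window, so its effective date is the deed date Jan 14, 2022; C is treated as recorded Feb 4, 2020, the work-commencement date; E's effective date is Sep 5, 2021, when work began.
By effective date, earliest first: C (Feb 4, 2020), E (Sep 5, 2021), D (Nov 28, 2021), B (Jan 14, 2022), A (Feb 20, 2022).
B is senior to A before the subordination, so the two trade places.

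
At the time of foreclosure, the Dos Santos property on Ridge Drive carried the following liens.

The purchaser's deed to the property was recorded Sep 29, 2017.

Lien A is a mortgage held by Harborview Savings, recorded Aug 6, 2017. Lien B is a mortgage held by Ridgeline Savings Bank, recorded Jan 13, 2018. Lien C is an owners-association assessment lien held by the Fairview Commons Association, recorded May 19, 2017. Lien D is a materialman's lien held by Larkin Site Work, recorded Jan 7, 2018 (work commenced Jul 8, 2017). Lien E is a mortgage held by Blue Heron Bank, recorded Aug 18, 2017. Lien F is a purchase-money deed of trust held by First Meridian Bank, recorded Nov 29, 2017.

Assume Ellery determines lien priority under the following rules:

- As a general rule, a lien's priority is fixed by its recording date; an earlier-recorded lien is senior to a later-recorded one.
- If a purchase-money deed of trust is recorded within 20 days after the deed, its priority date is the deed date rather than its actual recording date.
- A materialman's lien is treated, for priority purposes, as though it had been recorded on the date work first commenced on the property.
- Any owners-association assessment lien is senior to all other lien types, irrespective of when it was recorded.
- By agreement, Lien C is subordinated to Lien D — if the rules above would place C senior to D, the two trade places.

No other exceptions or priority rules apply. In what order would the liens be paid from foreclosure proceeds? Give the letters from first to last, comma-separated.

First, effective dates: D is treated as recorded Jul 8, 2017, the work-commencement date; F was recorded 61 days after the deed, outside the 20-day window, so it keeps its recording date.
C, as an owners-association assessment lien, has superpriority and ranks first.
Ordering the rest by effective date: D (Jul 8, 2017), A (Aug 6, 2017), E (Aug 18, 2017), F (Nov 29, 2017), B (Jan 13, 2018).
Because C would otherwise rank above D, the subordination swaps them.

D, C, A, E, F, B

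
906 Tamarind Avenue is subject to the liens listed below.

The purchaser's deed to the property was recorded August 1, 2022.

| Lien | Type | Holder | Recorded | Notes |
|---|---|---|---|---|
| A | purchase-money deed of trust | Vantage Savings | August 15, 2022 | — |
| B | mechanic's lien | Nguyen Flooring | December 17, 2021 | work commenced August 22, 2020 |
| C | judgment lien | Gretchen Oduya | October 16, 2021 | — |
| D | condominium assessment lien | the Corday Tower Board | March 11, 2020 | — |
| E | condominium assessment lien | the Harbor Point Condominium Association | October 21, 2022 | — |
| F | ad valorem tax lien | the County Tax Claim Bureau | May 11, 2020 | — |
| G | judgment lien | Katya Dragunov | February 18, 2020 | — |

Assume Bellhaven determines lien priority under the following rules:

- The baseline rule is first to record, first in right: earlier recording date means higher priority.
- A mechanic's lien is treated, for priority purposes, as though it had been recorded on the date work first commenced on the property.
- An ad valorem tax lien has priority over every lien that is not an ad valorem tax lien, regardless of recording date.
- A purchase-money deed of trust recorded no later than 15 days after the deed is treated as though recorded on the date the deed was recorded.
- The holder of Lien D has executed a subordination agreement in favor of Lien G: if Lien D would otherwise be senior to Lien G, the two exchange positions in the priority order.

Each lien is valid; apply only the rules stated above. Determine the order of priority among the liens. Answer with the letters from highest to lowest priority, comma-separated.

F, G, D, B, C, A, E

Effective dates: A relates back to the deed date August 1, 2022; B is treated as recorded August 22, 2020, the work-commencement date.
As an ad valorem tax lien, F is senior to every other lien.
Ordering the rest by effective date: G (February 18, 2020), D (March 11, 2020), B (August 22, 2020), C (October 16, 2021), A (August 1, 2022), E (October 21, 2022).
D already ranks below G; the subordination has no effect.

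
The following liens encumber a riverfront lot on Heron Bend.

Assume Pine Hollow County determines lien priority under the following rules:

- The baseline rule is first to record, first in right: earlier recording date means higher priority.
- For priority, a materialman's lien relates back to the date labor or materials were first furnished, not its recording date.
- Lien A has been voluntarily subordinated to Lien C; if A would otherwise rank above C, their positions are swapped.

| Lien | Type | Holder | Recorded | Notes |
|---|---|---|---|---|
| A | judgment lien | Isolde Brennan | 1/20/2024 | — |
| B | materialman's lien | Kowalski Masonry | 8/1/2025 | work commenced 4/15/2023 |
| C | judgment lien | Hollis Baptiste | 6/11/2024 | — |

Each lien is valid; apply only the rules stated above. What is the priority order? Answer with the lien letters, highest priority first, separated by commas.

B, C, A

Effective dates: B's effective date is 4/15/2023, when work began.
By effective date, earliest first: B (4/15/2023), A (1/20/2024), C (6/11/2024).
A is senior to C before the subordination, so the two trade places.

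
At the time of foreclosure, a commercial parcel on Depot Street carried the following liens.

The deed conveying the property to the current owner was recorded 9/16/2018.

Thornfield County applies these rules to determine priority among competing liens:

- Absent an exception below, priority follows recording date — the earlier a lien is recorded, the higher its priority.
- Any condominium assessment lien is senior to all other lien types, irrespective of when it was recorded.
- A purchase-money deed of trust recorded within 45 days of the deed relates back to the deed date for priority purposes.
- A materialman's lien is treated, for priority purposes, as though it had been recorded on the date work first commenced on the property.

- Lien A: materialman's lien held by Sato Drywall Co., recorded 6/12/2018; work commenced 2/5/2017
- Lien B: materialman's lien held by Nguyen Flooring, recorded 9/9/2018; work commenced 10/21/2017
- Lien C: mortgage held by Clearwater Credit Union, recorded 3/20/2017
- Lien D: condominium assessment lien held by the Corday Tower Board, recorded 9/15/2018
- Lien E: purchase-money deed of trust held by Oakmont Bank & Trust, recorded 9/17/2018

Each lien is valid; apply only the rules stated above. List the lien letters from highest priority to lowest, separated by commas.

D, A, C, B, E

Adjusting effective dates: A is treated as recorded 2/5/2017, the work-commencement date; B is treated as recorded 10/21/2017, the work-commencement date; E's effective date is the deed date, 9/16/2018.
D is a condominium assessment lien and takes priority over every other lien.
Among the remaining liens, by effective date: A (2/5/2017), C (3/20/2017), B (10/21/2017), E (9/16/2018).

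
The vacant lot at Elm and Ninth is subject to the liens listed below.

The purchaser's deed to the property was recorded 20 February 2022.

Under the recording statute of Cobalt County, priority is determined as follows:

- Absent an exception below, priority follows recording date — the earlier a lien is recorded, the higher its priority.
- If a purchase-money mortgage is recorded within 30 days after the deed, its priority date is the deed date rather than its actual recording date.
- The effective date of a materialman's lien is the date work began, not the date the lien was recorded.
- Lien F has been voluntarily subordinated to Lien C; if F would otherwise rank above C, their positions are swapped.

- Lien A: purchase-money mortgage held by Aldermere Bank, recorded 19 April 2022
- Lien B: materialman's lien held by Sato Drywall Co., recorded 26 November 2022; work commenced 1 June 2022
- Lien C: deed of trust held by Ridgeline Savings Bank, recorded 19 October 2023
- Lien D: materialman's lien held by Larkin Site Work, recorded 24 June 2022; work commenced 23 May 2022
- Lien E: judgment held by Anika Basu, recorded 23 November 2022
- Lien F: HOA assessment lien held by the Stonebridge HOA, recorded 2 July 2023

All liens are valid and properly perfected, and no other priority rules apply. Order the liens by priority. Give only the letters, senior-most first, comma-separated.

Effective dates after the stated exceptions: A was recorded 58 days after the deed — beyond 30 days — so no relation-back applies; B is treated as recorded 1 June 2022, the work-commencement date; D's effective date is 23 May 2022, when work began.
By effective date: A (19 April 2022), D (23 May 2022), B (1 June 2022), E (23 November 2022), F (2 July 2023), C (19 October 2023).
F would otherwise be senior to C, so under the subordination agreement F and C exchange positions.

A, D, B, E, C, F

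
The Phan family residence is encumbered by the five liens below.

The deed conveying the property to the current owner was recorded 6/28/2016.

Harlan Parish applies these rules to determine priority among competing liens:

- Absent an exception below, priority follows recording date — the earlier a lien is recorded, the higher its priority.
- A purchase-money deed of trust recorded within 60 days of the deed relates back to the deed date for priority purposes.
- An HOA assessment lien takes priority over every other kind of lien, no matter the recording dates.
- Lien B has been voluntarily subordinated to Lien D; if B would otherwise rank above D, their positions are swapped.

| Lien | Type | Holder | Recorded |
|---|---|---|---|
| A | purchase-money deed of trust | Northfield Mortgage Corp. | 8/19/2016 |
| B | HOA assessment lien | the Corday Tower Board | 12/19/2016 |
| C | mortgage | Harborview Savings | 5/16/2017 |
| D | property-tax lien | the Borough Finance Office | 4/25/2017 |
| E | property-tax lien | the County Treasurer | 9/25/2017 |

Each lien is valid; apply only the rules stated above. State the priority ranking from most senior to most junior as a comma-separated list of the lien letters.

Adjusting effective dates: A was recorded within the 60-day window, so its effective date is the deed date 6/28/2016.
B is an HOA assessment lien, so it outranks all other liens regardless of date.
Among the remaining liens, by effective date: A (6/28/2016), D (4/25/2017), C (5/16/2017), E (9/25/2017).
The subordination applies — B was senior to D — so B and D swap.

D, A, B, C, E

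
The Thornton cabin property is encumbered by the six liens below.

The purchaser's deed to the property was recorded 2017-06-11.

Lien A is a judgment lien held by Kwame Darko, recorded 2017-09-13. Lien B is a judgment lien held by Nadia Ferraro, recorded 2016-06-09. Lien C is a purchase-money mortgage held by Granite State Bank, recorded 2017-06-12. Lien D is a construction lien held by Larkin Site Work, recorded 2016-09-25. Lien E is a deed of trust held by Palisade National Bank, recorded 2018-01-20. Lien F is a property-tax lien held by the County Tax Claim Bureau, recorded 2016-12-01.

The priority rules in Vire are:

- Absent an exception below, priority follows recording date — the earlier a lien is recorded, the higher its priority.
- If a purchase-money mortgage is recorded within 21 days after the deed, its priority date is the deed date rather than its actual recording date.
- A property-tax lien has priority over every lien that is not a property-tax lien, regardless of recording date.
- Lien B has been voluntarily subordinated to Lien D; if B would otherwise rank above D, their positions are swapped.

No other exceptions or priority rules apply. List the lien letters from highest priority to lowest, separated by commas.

First, effective dates: C relates back to the deed date 2017-06-11.
F is a property-tax lien and takes priority over every other lien.
Among the remaining liens, by effective date: B (2016-06-09), D (2016-09-25), C (2017-06-11), A (2017-09-13), E (2018-01-20).
B is senior to D before the subordination, so the two trade places.

F, D, B, C, A, E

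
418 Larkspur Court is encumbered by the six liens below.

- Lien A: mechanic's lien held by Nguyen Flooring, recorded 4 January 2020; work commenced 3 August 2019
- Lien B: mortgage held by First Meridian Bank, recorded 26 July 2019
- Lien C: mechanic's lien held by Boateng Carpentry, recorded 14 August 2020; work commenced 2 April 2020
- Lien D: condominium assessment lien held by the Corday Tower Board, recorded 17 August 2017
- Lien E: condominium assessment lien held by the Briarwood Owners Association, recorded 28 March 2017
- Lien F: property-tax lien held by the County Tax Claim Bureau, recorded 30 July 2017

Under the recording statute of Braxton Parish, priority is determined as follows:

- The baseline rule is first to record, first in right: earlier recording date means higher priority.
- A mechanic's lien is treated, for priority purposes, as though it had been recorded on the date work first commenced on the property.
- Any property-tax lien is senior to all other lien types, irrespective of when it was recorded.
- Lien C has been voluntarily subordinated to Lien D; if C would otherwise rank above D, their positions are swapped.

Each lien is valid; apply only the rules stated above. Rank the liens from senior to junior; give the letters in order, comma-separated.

F, E, D, B, A, C

Adjusting effective dates: A is treated as recorded 3 August 2019, the work-commencement date; C's effective date is 2 April 2020, when work began.
As a property-tax lien, F is senior to every other lien.
Ordering the rest by effective date: E (28 March 2017), D (17 August 2017), B (26 July 2019), A (3 August 2019), C (2 April 2020).
Since C is not senior to D, the subordination leaves the order unchanged.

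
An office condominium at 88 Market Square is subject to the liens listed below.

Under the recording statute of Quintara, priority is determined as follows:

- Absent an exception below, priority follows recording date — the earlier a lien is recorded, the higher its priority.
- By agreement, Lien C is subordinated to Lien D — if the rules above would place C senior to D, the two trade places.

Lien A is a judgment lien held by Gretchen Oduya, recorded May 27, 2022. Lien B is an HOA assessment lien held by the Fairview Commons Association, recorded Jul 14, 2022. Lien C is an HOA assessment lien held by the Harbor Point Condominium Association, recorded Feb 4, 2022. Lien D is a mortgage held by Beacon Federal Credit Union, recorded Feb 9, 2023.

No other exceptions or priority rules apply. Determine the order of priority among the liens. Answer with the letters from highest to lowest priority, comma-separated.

D, A, B, C

Ordering by effective date: C (Feb 4, 2022), A (May 27, 2022), B (Jul 14, 2022), D (Feb 9, 2023).
C is senior to D before the subordination, so the two trade places.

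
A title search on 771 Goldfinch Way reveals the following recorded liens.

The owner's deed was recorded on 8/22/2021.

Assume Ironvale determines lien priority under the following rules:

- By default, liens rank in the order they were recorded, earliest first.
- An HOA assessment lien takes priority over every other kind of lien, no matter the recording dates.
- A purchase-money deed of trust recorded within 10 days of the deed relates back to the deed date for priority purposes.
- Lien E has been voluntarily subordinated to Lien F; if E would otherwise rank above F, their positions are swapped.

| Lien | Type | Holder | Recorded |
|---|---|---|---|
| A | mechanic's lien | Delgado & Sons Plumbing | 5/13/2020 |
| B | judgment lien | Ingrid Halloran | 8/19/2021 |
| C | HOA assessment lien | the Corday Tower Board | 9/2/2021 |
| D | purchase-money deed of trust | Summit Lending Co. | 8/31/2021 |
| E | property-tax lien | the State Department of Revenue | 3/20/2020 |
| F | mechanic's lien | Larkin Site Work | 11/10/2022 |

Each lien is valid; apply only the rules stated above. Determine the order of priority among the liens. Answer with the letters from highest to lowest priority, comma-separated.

C, F, A, B, D, E

Effective dates after the stated exceptions: D was recorded within the 10-day window, so its effective date is the deed date 8/22/2021.
C is an HOA assessment lien and takes priority over every other lien.
Remaining liens by effective date: E (3/20/2020), A (5/13/2020), B (8/19/2021), D (8/22/2021), F (11/10/2022).
The subordination applies — E was senior to F — so E and F swap.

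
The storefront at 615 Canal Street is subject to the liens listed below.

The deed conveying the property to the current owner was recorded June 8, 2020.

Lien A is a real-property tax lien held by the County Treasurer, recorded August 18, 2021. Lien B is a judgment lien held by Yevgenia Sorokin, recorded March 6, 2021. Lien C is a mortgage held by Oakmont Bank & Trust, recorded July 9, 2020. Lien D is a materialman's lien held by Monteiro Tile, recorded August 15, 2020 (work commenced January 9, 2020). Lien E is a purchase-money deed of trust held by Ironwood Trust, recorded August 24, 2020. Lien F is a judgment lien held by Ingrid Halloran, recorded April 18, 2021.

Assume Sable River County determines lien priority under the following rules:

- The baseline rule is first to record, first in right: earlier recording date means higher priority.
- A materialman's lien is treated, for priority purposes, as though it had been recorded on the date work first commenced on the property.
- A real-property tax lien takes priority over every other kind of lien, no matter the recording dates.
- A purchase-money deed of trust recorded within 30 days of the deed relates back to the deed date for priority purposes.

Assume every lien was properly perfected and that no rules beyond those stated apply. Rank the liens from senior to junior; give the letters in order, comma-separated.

Adjusting effective dates: D is treated as recorded January 9, 2020, the work-commencement date; E was recorded 77 days after the deed — beyond 30 days — so no relation-back applies.
A is a real-property tax lien and takes priority over every other lien.
The other liens, earliest effective date first: D (January 9, 2020), C (July 9, 2020), E (August 24, 2020), B (March 6, 2021), F (April 18, 2021).

A, D, C, E, B, F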